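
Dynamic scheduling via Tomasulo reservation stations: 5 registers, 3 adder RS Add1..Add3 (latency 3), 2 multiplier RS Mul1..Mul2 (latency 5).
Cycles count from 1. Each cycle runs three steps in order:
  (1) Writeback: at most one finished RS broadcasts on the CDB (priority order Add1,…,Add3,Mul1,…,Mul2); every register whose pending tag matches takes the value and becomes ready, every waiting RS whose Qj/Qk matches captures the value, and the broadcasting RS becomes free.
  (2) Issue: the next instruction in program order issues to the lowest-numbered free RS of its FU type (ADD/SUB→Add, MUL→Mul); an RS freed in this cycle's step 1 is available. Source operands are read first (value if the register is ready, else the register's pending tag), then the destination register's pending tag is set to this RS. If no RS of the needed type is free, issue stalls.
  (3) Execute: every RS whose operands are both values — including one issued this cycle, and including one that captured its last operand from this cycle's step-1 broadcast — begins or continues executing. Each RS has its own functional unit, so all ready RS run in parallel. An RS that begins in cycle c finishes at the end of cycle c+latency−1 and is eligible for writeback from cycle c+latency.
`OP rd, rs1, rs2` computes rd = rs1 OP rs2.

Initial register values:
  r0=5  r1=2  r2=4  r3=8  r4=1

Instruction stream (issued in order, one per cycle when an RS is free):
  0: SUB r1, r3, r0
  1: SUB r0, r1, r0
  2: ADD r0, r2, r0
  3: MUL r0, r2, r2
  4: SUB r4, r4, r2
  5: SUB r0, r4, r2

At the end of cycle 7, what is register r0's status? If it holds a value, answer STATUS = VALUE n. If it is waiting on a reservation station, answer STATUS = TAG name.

  c1: issue SUB r1<-Add1  regs: r0:5,r1:Add1,r2:4,r3:8,r4:1
  c2: issue SUB r0<-Add2  regs: r0:Add2,r1:Add1,r2:4,r3:8,r4:1
  c3: issue ADD r0<-Add3  regs: r0:Add3,r1:Add1,r2:4,r3:8,r4:1
  c4: CDB Add1=3; issue MUL r0<-Mul1  regs: r0:Mul1,r1:3,r2:4,r3:8,r4:1
  c5: issue SUB r4<-Add1  regs: r0:Mul1,r1:3,r2:4,r3:8,r4:Add1
  c6: stall  regs: r0:Mul1,r1:3,r2:4,r3:8,r4:Add1
  c7: CDB Add2=-2; issue SUB r0<-Add2  regs: r0:Add2,r1:3,r2:4,r3:8,r4:Add1

STATUS = TAG Add2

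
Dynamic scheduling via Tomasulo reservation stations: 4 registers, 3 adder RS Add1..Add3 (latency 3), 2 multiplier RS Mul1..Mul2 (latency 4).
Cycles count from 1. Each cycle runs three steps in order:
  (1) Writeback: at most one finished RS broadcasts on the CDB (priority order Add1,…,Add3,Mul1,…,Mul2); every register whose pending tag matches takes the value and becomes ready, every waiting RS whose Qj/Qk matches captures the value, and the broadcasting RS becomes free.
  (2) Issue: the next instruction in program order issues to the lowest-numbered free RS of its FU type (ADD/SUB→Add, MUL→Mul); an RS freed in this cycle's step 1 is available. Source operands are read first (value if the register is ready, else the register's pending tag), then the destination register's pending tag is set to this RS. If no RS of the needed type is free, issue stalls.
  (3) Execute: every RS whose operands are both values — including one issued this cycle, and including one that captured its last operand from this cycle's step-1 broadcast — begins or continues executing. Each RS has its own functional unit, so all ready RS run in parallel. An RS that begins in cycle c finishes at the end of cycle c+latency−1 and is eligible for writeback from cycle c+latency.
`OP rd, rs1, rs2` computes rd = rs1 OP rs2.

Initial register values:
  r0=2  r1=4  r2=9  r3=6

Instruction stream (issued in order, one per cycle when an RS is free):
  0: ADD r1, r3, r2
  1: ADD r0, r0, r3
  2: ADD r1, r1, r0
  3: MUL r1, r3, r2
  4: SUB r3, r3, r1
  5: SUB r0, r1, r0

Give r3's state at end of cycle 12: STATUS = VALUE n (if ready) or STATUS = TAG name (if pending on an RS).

STATUS = VALUE -48

  c1: issue ADD r1<-Add1  regs: r0:2,r1:Add1,r2:9,r3:6
  c2: issue ADD r0<-Add2  regs: r0:Add2,r1:Add1,r2:9,r3:6
  c3: issue ADD r1<-Add3  regs: r0:Add2,r1:Add3,r2:9,r3:6
  c4: CDB Add1=15; issue MUL r1<-Mul1  regs: r0:Add2,r1:Mul1,r2:9,r3:6
  c5: CDB Add2=8; issue SUB r3<-Add1  regs: r0:8,r1:Mul1,r2:9,r3:Add1
  c6: issue SUB r0<-Add2  regs: r0:Add2,r1:Mul1,r2:9,r3:Add1
  c7: -  regs: r0:Add2,r1:Mul1,r2:9,r3:Add1
  c8: CDB Add3=23  regs: r0:Add2,r1:Mul1,r2:9,r3:Add1
  c9: CDB Mul1=54  regs: r0:Add2,r1:54,r2:9,r3:Add1
  c10: -  regs: r0:Add2,r1:54,r2:9,r3:Add1
  c11: -  regs: r0:Add2,r1:54,r2:9,r3:Add1
  c12: CDB Add1=-48  regs: r0:Add2,r1:54,r2:9,r3:-48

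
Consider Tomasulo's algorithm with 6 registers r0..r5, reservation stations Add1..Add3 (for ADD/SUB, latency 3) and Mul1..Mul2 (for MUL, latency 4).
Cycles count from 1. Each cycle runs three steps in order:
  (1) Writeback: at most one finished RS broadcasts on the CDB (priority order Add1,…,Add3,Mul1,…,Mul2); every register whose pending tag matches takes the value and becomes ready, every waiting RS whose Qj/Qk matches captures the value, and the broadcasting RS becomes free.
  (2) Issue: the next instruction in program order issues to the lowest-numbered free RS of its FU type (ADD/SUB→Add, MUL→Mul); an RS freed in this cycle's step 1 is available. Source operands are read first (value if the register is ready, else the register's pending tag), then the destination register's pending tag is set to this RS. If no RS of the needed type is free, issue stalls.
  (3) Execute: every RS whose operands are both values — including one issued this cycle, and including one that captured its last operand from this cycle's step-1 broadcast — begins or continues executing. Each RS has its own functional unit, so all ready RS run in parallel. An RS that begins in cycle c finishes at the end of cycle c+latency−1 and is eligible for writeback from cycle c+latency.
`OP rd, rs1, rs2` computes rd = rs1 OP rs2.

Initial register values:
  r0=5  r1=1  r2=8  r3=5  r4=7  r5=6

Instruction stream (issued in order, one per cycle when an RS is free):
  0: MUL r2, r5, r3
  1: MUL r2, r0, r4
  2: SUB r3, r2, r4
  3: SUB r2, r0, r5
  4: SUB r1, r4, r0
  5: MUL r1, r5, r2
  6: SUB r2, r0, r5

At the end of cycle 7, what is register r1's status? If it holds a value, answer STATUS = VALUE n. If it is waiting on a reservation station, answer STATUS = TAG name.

STATUS = TAG Mul1

c1: issue MUL r2<-Mul1 | r0:5,r1:1,r2:Mul1,r3:5,r4:7,r5:6
c2: issue MUL r2<-Mul2 | r0:5,r1:1,r2:Mul2,r3:5,r4:7,r5:6
c3: issue SUB r3<-Add1 | r0:5,r1:1,r2:Mul2,r3:Add1,r4:7,r5:6
c4: issue SUB r2<-Add2 | r0:5,r1:1,r2:Add2,r3:Add1,r4:7,r5:6
c5: CDB Mul1=30; issue SUB r1<-Add3 | r0:5,r1:Add3,r2:Add2,r3:Add1,r4:7,r5:6
c6: CDB Mul2=35; issue MUL r1<-Mul1 | r0:5,r1:Mul1,r2:Add2,r3:Add1,r4:7,r5:6
c7: CDB Add2=-1; issue SUB r2<-Add2 | r0:5,r1:Mul1,r2:Add2,r3:Add1,r4:7,r5:6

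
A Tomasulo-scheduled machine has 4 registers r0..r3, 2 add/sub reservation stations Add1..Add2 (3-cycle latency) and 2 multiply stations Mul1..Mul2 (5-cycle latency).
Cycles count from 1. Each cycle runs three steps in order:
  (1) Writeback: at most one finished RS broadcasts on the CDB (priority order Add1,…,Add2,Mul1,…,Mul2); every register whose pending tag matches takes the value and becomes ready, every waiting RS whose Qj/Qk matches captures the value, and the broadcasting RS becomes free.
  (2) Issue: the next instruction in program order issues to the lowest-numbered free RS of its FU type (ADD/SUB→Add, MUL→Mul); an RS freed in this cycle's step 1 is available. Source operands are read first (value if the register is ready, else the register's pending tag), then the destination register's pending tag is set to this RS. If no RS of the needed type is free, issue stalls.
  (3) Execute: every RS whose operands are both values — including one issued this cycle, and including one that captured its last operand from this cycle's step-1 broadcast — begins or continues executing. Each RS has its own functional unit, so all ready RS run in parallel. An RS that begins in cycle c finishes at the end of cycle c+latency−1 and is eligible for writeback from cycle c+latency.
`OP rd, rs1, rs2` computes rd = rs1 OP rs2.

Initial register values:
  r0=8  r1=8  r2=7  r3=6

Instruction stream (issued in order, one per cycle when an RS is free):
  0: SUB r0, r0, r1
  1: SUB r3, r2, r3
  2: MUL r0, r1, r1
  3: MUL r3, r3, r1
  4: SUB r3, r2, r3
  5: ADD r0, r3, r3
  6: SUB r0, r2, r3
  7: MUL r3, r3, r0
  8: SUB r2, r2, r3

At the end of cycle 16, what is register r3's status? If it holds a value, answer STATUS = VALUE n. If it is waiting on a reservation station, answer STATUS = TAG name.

cycle 1: issue SUB r0<-Add1 // r0:Add1,r1:8,r2:7,r3:6
cycle 2: issue SUB r3<-Add2 // r0:Add1,r1:8,r2:7,r3:Add2
cycle 3: issue MUL r0<-Mul1 // r0:Mul1,r1:8,r2:7,r3:Add2
cycle 4: CDB Add1=0; issue MUL r3<-Mul2 // r0:Mul1,r1:8,r2:7,r3:Mul2
cycle 5: CDB Add2=1; issue SUB r3<-Add1 // r0:Mul1,r1:8,r2:7,r3:Add1
cycle 6: issue ADD r0<-Add2 // r0:Add2,r1:8,r2:7,r3:Add1
cycle 7: stall // r0:Add2,r1:8,r2:7,r3:Add1
cycle 8: CDB Mul1=64; stall // r0:Add2,r1:8,r2:7,r3:Add1
cycle 9: stall // r0:Add2,r1:8,r2:7,r3:Add1
cycle 10: CDB Mul2=8; stall // r0:Add2,r1:8,r2:7,r3:Add1
cycle 11: stall // r0:Add2,r1:8,r2:7,r3:Add1
cycle 12: stall // r0:Add2,r1:8,r2:7,r3:Add1
cycle 13: CDB Add1=-1; issue SUB r0<-Add1 // r0:Add1,r1:8,r2:7,r3:-1
cycle 14: issue MUL r3<-Mul1 // r0:Add1,r1:8,r2:7,r3:Mul1
cycle 15: stall // r0:Add1,r1:8,r2:7,r3:Mul1
cycle 16: CDB Add1=8; issue SUB r2<-Add1 // r0:8,r1:8,r2:Add1,r3:Mul1

STATUS = TAG Mul1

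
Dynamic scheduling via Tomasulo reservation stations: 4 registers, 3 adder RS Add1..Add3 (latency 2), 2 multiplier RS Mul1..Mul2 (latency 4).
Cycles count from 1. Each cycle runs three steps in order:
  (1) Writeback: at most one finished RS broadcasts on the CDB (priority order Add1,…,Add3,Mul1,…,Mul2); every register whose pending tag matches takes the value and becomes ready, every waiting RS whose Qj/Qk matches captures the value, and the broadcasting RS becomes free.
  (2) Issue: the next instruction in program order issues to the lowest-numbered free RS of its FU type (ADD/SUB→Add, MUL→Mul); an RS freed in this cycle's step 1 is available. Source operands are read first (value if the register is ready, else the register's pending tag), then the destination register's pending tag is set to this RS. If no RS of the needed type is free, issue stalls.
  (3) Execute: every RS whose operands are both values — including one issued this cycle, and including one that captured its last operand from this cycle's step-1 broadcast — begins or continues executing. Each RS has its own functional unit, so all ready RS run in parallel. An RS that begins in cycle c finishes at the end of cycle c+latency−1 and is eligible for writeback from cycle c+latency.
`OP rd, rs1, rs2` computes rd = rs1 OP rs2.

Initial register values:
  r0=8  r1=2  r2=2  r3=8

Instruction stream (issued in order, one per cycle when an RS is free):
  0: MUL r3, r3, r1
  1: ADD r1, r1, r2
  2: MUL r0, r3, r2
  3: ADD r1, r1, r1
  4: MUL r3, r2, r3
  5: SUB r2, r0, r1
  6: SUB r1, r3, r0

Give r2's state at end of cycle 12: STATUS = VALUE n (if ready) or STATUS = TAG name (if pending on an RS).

  c1: issue MUL r3<-Mul1  regs: r0:8,r1:2,r2:2,r3:Mul1
  c2: issue ADD r1<-Add1  regs: r0:8,r1:Add1,r2:2,r3:Mul1
  c3: issue MUL r0<-Mul2  regs: r0:Mul2,r1:Add1,r2:2,r3:Mul1
  c4: CDB Add1=4; issue ADD r1<-Add1  regs: r0:Mul2,r1:Add1,r2:2,r3:Mul1
  c5: CDB Mul1=16; issue MUL r3<-Mul1  regs: r0:Mul2,r1:Add1,r2:2,r3:Mul1
  c6: CDB Add1=8; issue SUB r2<-Add1  regs: r0:Mul2,r1:8,r2:Add1,r3:Mul1
  c7: issue SUB r1<-Add2  regs: r0:Mul2,r1:Add2,r2:Add1,r3:Mul1
  c8: -  regs: r0:Mul2,r1:Add2,r2:Add1,r3:Mul1
  c9: CDB Mul1=32  regs: r0:Mul2,r1:Add2,r2:Add1,r3:32
  c10: CDB Mul2=32  regs: r0:32,r1:Add2,r2:Add1,r3:32
  c11: -  regs: r0:32,r1:Add2,r2:Add1,r3:32
  c12: CDB Add1=24  regs: r0:32,r1:Add2,r2:24,r3:32

STATUS = VALUE 24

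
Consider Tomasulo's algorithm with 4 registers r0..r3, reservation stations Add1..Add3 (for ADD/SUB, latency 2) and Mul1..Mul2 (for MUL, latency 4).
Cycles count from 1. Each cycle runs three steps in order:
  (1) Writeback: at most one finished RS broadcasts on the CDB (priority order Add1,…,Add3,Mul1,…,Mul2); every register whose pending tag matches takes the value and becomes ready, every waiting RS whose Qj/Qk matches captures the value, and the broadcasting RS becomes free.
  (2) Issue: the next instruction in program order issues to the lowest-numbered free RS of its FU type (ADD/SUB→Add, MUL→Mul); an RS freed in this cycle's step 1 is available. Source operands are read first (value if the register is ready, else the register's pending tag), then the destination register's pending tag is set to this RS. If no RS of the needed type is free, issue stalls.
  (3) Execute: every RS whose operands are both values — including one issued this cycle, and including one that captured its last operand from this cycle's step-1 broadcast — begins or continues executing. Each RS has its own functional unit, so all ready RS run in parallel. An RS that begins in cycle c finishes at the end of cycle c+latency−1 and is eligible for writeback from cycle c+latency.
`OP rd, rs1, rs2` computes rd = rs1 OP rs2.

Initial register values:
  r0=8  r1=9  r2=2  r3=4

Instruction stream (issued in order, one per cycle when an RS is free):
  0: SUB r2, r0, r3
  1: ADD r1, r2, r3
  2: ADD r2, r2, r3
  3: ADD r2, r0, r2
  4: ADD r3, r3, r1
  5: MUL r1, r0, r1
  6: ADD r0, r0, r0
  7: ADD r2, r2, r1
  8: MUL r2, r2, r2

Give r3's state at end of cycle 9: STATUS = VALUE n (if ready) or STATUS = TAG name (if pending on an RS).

cycle 1: issue SUB r2<-Add1 // r0:8,r1:9,r2:Add1,r3:4
cycle 2: issue ADD r1<-Add2 // r0:8,r1:Add2,r2:Add1,r3:4
cycle 3: CDB Add1=4; issue ADD r2<-Add1 // r0:8,r1:Add2,r2:Add1,r3:4
cycle 4: issue ADD r2<-Add3 // r0:8,r1:Add2,r2:Add3,r3:4
cycle 5: CDB Add1=8; issue ADD r3<-Add1 // r0:8,r1:Add2,r2:Add3,r3:Add1
cycle 6: CDB Add2=8; issue MUL r1<-Mul1 // r0:8,r1:Mul1,r2:Add3,r3:Add1
cycle 7: CDB Add3=16; issue ADD r0<-Add2 // r0:Add2,r1:Mul1,r2:16,r3:Add1
cycle 8: CDB Add1=12; issue ADD r2<-Add1 // r0:Add2,r1:Mul1,r2:Add1,r3:12
cycle 9: CDB Add2=16; issue MUL r2<-Mul2 // r0:16,r1:Mul1,r2:Mul2,r3:12

STATUS = VALUE 12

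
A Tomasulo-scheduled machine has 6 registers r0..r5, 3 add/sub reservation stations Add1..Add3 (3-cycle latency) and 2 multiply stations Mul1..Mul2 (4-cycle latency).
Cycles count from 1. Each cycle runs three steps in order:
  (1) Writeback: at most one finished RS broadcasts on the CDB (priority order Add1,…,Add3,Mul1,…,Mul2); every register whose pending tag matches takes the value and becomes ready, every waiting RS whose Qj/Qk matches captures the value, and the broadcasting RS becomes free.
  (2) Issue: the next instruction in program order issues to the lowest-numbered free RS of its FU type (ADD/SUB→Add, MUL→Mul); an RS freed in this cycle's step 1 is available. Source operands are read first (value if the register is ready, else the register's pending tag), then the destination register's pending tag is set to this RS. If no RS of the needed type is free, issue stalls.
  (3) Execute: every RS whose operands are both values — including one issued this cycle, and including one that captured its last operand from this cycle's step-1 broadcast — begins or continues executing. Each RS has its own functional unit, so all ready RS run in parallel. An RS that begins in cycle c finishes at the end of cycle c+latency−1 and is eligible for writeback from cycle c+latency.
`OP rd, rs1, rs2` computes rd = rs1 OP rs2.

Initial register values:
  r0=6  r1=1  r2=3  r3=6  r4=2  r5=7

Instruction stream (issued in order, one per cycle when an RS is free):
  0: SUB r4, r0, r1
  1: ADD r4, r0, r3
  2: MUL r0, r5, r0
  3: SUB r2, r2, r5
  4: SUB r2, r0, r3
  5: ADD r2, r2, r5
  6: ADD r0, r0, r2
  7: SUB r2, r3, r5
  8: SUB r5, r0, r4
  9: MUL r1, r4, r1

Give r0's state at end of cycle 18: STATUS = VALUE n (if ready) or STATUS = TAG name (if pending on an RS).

STATUS = VALUE 85

c1: issue SUB r4<-Add1 | r0:6,r1:1,r2:3,r3:6,r4:Add1,r5:7
c2: issue ADD r4<-Add2 | r0:6,r1:1,r2:3,r3:6,r4:Add2,r5:7
c3: issue MUL r0<-Mul1 | r0:Mul1,r1:1,r2:3,r3:6,r4:Add2,r5:7
c4: CDB Add1=5; issue SUB r2<-Add1 | r0:Mul1,r1:1,r2:Add1,r3:6,r4:Add2,r5:7
c5: CDB Add2=12; issue SUB r2<-Add2 | r0:Mul1,r1:1,r2:Add2,r3:6,r4:12,r5:7
c6: issue ADD r2<-Add3 | r0:Mul1,r1:1,r2:Add3,r3:6,r4:12,r5:7
c7: CDB Add1=-4; issue ADD r0<-Add1 | r0:Add1,r1:1,r2:Add3,r3:6,r4:12,r5:7
c8: CDB Mul1=42; stall | r0:Add1,r1:1,r2:Add3,r3:6,r4:12,r5:7
c9: stall | r0:Add1,r1:1,r2:Add3,r3:6,r4:12,r5:7
c10: stall | r0:Add1,r1:1,r2:Add3,r3:6,r4:12,r5:7
c11: CDB Add2=36; issue SUB r2<-Add2 | r0:Add1,r1:1,r2:Add2,r3:6,r4:12,r5:7
c12: stall | r0:Add1,r1:1,r2:Add2,r3:6,r4:12,r5:7
c13: stall | r0:Add1,r1:1,r2:Add2,r3:6,r4:12,r5:7
c14: CDB Add2=-1; issue SUB r5<-Add2 | r0:Add1,r1:1,r2:-1,r3:6,r4:12,r5:Add2
c15: CDB Add3=43; issue MUL r1<-Mul1 | r0:Add1,r1:Mul1,r2:-1,r3:6,r4:12,r5:Add2
c16: - | r0:Add1,r1:Mul1,r2:-1,r3:6,r4:12,r5:Add2
c17: - | r0:Add1,r1:Mul1,r2:-1,r3:6,r4:12,r5:Add2
c18: CDB Add1=85 | r0:85,r1:Mul1,r2:-1,r3:6,r4:12,r5:Add2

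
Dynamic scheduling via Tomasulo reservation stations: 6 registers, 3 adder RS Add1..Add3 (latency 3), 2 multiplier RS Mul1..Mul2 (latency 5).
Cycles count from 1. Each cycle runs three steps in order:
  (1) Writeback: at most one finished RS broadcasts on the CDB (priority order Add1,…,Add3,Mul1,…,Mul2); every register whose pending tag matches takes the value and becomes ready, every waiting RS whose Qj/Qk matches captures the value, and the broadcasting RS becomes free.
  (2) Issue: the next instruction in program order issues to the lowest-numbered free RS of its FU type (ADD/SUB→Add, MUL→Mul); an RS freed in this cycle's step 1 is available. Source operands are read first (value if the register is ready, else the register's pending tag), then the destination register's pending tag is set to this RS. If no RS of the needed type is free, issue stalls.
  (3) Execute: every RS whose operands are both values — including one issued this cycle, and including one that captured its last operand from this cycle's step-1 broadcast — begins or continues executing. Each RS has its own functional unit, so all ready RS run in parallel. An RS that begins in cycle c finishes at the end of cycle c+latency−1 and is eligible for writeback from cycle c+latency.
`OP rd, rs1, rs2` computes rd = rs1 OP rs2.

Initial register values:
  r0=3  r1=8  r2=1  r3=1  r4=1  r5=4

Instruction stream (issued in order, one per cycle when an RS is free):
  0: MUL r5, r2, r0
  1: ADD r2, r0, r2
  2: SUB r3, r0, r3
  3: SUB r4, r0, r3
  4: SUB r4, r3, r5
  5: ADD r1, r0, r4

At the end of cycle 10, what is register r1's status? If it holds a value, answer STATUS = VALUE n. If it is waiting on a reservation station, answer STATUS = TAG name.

cycle 1: issue MUL r5<-Mul1 // r0:3,r1:8,r2:1,r3:1,r4:1,r5:Mul1
cycle 2: issue ADD r2<-Add1 // r0:3,r1:8,r2:Add1,r3:1,r4:1,r5:Mul1
cycle 3: issue SUB r3<-Add2 // r0:3,r1:8,r2:Add1,r3:Add2,r4:1,r5:Mul1
cycle 4: issue SUB r4<-Add3 // r0:3,r1:8,r2:Add1,r3:Add2,r4:Add3,r5:Mul1
cycle 5: CDB Add1=4; issue SUB r4<-Add1 // r0:3,r1:8,r2:4,r3:Add2,r4:Add1,r5:Mul1
cycle 6: CDB Add2=2; issue ADD r1<-Add2 // r0:3,r1:Add2,r2:4,r3:2,r4:Add1,r5:Mul1
cycle 7: CDB Mul1=3 // r0:3,r1:Add2,r2:4,r3:2,r4:Add1,r5:3
cycle 8: - // r0:3,r1:Add2,r2:4,r3:2,r4:Add1,r5:3
cycle 9: CDB Add3=1 // r0:3,r1:Add2,r2:4,r3:2,r4:Add1,r5:3
cycle 10: CDB Add1=-1 // r0:3,r1:Add2,r2:4,r3:2,r4:-1,r5:3

STATUS = TAG Add2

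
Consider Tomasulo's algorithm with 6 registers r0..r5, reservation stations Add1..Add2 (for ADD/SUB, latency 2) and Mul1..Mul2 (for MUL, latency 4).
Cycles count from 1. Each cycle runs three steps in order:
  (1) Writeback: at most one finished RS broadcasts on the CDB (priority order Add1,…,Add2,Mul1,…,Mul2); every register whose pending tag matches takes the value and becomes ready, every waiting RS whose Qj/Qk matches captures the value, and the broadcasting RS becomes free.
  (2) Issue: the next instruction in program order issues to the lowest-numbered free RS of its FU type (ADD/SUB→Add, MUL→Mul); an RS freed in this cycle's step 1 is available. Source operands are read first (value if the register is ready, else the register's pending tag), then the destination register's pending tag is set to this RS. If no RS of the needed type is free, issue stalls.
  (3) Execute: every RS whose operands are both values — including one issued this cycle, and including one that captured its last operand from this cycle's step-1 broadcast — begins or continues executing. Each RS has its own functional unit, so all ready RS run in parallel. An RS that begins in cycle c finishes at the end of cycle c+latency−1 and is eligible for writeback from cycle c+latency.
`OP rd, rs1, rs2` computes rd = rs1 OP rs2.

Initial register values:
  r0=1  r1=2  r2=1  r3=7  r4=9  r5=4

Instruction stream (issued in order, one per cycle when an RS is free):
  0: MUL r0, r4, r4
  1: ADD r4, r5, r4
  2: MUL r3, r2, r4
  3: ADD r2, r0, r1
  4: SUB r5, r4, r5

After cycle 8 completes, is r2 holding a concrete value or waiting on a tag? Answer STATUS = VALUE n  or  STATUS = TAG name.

STATUS = VALUE 83

cycle 1: issue MUL r0<-Mul1 // r0:Mul1,r1:2,r2:1,r3:7,r4:9,r5:4
cycle 2: issue ADD r4<-Add1 // r0:Mul1,r1:2,r2:1,r3:7,r4:Add1,r5:4
cycle 3: issue MUL r3<-Mul2 // r0:Mul1,r1:2,r2:1,r3:Mul2,r4:Add1,r5:4
cycle 4: CDB Add1=13; issue ADD r2<-Add1 // r0:Mul1,r1:2,r2:Add1,r3:Mul2,r4:13,r5:4
cycle 5: CDB Mul1=81; issue SUB r5<-Add2 // r0:81,r1:2,r2:Add1,r3:Mul2,r4:13,r5:Add2
cycle 6: - // r0:81,r1:2,r2:Add1,r3:Mul2,r4:13,r5:Add2
cycle 7: CDB Add1=83 // r0:81,r1:2,r2:83,r3:Mul2,r4:13,r5:Add2
cycle 8: CDB Add2=9 // r0:81,r1:2,r2:83,r3:Mul2,r4:13,r5:9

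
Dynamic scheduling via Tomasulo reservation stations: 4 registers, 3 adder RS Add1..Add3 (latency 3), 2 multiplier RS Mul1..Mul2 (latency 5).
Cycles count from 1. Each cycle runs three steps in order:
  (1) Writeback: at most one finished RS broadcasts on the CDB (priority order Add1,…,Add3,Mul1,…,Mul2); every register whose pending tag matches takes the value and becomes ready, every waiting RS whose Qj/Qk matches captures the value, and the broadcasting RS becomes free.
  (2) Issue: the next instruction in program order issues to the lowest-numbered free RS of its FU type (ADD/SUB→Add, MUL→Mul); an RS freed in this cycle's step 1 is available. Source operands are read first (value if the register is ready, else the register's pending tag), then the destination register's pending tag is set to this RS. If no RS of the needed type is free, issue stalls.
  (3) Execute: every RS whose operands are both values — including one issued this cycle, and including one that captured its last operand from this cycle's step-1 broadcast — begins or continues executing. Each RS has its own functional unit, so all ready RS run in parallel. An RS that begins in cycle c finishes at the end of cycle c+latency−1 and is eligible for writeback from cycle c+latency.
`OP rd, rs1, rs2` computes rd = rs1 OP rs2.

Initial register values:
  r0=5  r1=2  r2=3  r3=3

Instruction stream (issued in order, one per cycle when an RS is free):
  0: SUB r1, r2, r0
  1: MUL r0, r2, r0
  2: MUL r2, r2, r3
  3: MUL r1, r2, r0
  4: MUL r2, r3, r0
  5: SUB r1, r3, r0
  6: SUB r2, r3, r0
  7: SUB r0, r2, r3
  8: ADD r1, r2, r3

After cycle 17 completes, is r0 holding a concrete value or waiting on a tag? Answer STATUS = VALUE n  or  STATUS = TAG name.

STATUS = VALUE -15

c1: issue SUB r1<-Add1 | r0:5,r1:Add1,r2:3,r3:3
c2: issue MUL r0<-Mul1 | r0:Mul1,r1:Add1,r2:3,r3:3
c3: issue MUL r2<-Mul2 | r0:Mul1,r1:Add1,r2:Mul2,r3:3
c4: CDB Add1=-2; stall | r0:Mul1,r1:-2,r2:Mul2,r3:3
c5: stall | r0:Mul1,r1:-2,r2:Mul2,r3:3
c6: stall | r0:Mul1,r1:-2,r2:Mul2,r3:3
c7: CDB Mul1=15; issue MUL r1<-Mul1 | r0:15,r1:Mul1,r2:Mul2,r3:3
c8: CDB Mul2=9; issue MUL r2<-Mul2 | r0:15,r1:Mul1,r2:Mul2,r3:3
c9: issue SUB r1<-Add1 | r0:15,r1:Add1,r2:Mul2,r3:3
c10: issue SUB r2<-Add2 | r0:15,r1:Add1,r2:Add2,r3:3
c11: issue SUB r0<-Add3 | r0:Add3,r1:Add1,r2:Add2,r3:3
c12: CDB Add1=-12; issue ADD r1<-Add1 | r0:Add3,r1:Add1,r2:Add2,r3:3
c13: CDB Add2=-12 | r0:Add3,r1:Add1,r2:-12,r3:3
c14: CDB Mul1=135 | r0:Add3,r1:Add1,r2:-12,r3:3
c15: CDB Mul2=45 | r0:Add3,r1:Add1,r2:-12,r3:3
c16: CDB Add1=-9 | r0:Add3,r1:-9,r2:-12,r3:3
c17: CDB Add3=-15 | r0:-15,r1:-9,r2:-12,r3:3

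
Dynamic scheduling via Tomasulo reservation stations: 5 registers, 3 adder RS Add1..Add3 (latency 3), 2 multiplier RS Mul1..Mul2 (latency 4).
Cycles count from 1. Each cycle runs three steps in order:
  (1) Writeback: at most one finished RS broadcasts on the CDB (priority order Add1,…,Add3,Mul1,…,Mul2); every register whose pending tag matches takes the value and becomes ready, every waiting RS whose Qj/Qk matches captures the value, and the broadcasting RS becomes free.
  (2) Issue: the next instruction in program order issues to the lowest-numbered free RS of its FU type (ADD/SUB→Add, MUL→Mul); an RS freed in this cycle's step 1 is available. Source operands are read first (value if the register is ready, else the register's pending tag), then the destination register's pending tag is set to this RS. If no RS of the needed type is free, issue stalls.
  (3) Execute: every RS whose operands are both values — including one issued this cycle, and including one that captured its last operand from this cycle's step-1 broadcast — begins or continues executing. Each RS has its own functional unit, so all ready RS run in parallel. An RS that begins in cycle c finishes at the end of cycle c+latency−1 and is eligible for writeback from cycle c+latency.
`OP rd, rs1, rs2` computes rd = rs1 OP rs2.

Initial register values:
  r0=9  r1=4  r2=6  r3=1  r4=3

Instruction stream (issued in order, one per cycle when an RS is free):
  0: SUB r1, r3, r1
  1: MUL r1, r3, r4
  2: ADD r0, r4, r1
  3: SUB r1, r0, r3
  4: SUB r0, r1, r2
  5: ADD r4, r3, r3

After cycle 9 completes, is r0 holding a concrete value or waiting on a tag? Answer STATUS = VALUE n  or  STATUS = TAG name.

STATUS = TAG Add3

c1: issue SUB r1<-Add1 | r0:9,r1:Add1,r2:6,r3:1,r4:3
c2: issue MUL r1<-Mul1 | r0:9,r1:Mul1,r2:6,r3:1,r4:3
c3: issue ADD r0<-Add2 | r0:Add2,r1:Mul1,r2:6,r3:1,r4:3
c4: CDB Add1=-3; issue SUB r1<-Add1 | r0:Add2,r1:Add1,r2:6,r3:1,r4:3
c5: issue SUB r0<-Add3 | r0:Add3,r1:Add1,r2:6,r3:1,r4:3
c6: CDB Mul1=3; stall | r0:Add3,r1:Add1,r2:6,r3:1,r4:3
c7: stall | r0:Add3,r1:Add1,r2:6,r3:1,r4:3
c8: stall | r0:Add3,r1:Add1,r2:6,r3:1,r4:3
c9: CDB Add2=6; issue ADD r4<-Add2 | r0:Add3,r1:Add1,r2:6,r3:1,r4:Add2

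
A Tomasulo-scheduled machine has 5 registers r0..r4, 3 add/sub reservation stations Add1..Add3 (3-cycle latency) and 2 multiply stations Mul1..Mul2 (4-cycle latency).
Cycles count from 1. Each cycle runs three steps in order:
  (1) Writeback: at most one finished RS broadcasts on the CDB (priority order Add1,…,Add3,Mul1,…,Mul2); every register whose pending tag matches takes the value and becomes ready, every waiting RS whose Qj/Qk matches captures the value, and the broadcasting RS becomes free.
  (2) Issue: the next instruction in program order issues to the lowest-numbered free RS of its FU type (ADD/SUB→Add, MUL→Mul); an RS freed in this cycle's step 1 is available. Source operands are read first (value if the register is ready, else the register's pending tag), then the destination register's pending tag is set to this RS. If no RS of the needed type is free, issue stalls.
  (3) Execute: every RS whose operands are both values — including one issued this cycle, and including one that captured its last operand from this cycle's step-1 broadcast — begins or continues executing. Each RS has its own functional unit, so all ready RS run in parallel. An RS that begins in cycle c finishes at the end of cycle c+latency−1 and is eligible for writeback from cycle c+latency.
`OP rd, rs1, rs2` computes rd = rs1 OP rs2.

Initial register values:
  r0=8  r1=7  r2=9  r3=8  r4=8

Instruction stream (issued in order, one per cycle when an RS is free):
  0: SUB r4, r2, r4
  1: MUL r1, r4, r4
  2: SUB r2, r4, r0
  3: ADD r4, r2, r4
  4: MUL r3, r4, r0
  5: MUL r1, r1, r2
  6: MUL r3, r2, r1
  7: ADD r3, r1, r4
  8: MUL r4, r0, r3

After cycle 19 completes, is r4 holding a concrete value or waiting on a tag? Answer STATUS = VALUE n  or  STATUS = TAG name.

STATUS = TAG Mul2

c1: issue SUB r4<-Add1 | r0:8,r1:7,r2:9,r3:8,r4:Add1
c2: issue MUL r1<-Mul1 | r0:8,r1:Mul1,r2:9,r3:8,r4:Add1
c3: issue SUB r2<-Add2 | r0:8,r1:Mul1,r2:Add2,r3:8,r4:Add1
c4: CDB Add1=1; issue ADD r4<-Add1 | r0:8,r1:Mul1,r2:Add2,r3:8,r4:Add1
c5: issue MUL r3<-Mul2 | r0:8,r1:Mul1,r2:Add2,r3:Mul2,r4:Add1
c6: stall | r0:8,r1:Mul1,r2:Add2,r3:Mul2,r4:Add1
c7: CDB Add2=-7; stall | r0:8,r1:Mul1,r2:-7,r3:Mul2,r4:Add1
c8: CDB Mul1=1; issue MUL r1<-Mul1 | r0:8,r1:Mul1,r2:-7,r3:Mul2,r4:Add1
c9: stall | r0:8,r1:Mul1,r2:-7,r3:Mul2,r4:Add1
c10: CDB Add1=-6; stall | r0:8,r1:Mul1,r2:-7,r3:Mul2,r4:-6
c11: stall | r0:8,r1:Mul1,r2:-7,r3:Mul2,r4:-6
c12: CDB Mul1=-7; issue MUL r3<-Mul1 | r0:8,r1:-7,r2:-7,r3:Mul1,r4:-6
c13: issue ADD r3<-Add1 | r0:8,r1:-7,r2:-7,r3:Add1,r4:-6
c14: CDB Mul2=-48; issue MUL r4<-Mul2 | r0:8,r1:-7,r2:-7,r3:Add1,r4:Mul2
c15: - | r0:8,r1:-7,r2:-7,r3:Add1,r4:Mul2
c16: CDB Add1=-13 | r0:8,r1:-7,r2:-7,r3:-13,r4:Mul2
c17: CDB Mul1=49 | r0:8,r1:-7,r2:-7,r3:-13,r4:Mul2
c18: - | r0:8,r1:-7,r2:-7,r3:-13,r4:Mul2
c19: - | r0:8,r1:-7,r2:-7,r3:-13,r4:Mul2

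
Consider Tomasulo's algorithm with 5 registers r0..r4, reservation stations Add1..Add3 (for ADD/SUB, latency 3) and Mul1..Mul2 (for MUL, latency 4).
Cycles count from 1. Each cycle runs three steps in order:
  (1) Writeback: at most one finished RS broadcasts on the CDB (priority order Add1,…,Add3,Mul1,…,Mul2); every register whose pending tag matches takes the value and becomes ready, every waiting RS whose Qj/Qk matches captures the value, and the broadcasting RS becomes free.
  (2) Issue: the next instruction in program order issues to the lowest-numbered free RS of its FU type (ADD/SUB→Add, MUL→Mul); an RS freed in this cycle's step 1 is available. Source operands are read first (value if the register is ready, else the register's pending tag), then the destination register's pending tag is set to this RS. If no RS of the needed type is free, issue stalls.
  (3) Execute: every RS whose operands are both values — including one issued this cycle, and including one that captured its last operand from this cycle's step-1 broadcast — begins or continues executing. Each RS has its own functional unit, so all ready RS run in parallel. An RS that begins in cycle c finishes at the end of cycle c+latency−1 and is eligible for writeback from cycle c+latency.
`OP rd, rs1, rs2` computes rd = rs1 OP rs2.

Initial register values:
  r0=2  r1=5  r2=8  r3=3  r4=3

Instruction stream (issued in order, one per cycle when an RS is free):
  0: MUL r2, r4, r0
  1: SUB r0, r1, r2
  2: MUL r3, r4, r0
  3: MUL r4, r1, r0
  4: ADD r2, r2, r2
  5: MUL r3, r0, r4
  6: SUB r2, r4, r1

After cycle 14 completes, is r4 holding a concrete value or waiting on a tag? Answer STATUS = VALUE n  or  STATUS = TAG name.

cycle 1: issue MUL r2<-Mul1 // r0:2,r1:5,r2:Mul1,r3:3,r4:3
cycle 2: issue SUB r0<-Add1 // r0:Add1,r1:5,r2:Mul1,r3:3,r4:3
cycle 3: issue MUL r3<-Mul2 // r0:Add1,r1:5,r2:Mul1,r3:Mul2,r4:3
cycle 4: stall // r0:Add1,r1:5,r2:Mul1,r3:Mul2,r4:3
cycle 5: CDB Mul1=6; issue MUL r4<-Mul1 // r0:Add1,r1:5,r2:6,r3:Mul2,r4:Mul1
cycle 6: issue ADD r2<-Add2 // r0:Add1,r1:5,r2:Add2,r3:Mul2,r4:Mul1
cycle 7: stall // r0:Add1,r1:5,r2:Add2,r3:Mul2,r4:Mul1
cycle 8: CDB Add1=-1; stall // r0:-1,r1:5,r2:Add2,r3:Mul2,r4:Mul1
cycle 9: CDB Add2=12; stall // r0:-1,r1:5,r2:12,r3:Mul2,r4:Mul1
cycle 10: stall // r0:-1,r1:5,r2:12,r3:Mul2,r4:Mul1
cycle 11: stall // r0:-1,r1:5,r2:12,r3:Mul2,r4:Mul1
cycle 12: CDB Mul1=-5; issue MUL r3<-Mul1 // r0:-1,r1:5,r2:12,r3:Mul1,r4:-5
cycle 13: CDB Mul2=-3; issue SUB r2<-Add1 // r0:-1,r1:5,r2:Add1,r3:Mul1,r4:-5
cycle 14: - // r0:-1,r1:5,r2:Add1,r3:Mul1,r4:-5

STATUS = VALUE -5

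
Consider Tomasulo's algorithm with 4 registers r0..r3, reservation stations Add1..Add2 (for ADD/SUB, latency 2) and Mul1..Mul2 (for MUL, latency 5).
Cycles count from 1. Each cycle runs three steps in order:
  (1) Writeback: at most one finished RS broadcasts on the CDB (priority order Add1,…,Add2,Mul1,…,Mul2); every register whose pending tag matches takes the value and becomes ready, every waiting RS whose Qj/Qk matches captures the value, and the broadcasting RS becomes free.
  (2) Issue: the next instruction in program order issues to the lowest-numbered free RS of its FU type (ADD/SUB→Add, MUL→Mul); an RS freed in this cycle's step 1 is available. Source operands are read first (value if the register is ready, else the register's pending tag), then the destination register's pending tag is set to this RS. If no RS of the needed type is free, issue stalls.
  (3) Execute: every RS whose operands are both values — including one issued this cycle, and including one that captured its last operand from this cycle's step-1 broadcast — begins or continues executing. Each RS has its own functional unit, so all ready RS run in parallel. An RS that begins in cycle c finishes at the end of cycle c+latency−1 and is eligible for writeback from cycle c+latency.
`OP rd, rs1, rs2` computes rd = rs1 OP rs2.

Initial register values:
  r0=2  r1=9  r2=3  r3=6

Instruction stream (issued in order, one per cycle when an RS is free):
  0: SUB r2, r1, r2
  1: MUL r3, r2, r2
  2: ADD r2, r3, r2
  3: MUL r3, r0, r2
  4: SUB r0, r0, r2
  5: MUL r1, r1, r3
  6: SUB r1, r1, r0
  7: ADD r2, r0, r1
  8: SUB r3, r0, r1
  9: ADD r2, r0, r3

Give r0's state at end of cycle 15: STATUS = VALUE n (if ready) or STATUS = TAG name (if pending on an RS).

cycle 1: issue SUB r2<-Add1 // r0:2,r1:9,r2:Add1,r3:6
cycle 2: issue MUL r3<-Mul1 // r0:2,r1:9,r2:Add1,r3:Mul1
cycle 3: CDB Add1=6; issue ADD r2<-Add1 // r0:2,r1:9,r2:Add1,r3:Mul1
cycle 4: issue MUL r3<-Mul2 // r0:2,r1:9,r2:Add1,r3:Mul2
cycle 5: issue SUB r0<-Add2 // r0:Add2,r1:9,r2:Add1,r3:Mul2
cycle 6: stall // r0:Add2,r1:9,r2:Add1,r3:Mul2
cycle 7: stall // r0:Add2,r1:9,r2:Add1,r3:Mul2
cycle 8: CDB Mul1=36; issue MUL r1<-Mul1 // r0:Add2,r1:Mul1,r2:Add1,r3:Mul2
cycle 9: stall // r0:Add2,r1:Mul1,r2:Add1,r3:Mul2
cycle 10: CDB Add1=42; issue SUB r1<-Add1 // r0:Add2,r1:Add1,r2:42,r3:Mul2
cycle 11: stall // r0:Add2,r1:Add1,r2:42,r3:Mul2
cycle 12: CDB Add2=-40; issue ADD r2<-Add2 // r0:-40,r1:Add1,r2:Add2,r3:Mul2
cycle 13: stall // r0:-40,r1:Add1,r2:Add2,r3:Mul2
cycle 14: stall // r0:-40,r1:Add1,r2:Add2,r3:Mul2
cycle 15: CDB Mul2=84; stall // r0:-40,r1:Add1,r2:Add2,r3:84

STATUS = VALUE -40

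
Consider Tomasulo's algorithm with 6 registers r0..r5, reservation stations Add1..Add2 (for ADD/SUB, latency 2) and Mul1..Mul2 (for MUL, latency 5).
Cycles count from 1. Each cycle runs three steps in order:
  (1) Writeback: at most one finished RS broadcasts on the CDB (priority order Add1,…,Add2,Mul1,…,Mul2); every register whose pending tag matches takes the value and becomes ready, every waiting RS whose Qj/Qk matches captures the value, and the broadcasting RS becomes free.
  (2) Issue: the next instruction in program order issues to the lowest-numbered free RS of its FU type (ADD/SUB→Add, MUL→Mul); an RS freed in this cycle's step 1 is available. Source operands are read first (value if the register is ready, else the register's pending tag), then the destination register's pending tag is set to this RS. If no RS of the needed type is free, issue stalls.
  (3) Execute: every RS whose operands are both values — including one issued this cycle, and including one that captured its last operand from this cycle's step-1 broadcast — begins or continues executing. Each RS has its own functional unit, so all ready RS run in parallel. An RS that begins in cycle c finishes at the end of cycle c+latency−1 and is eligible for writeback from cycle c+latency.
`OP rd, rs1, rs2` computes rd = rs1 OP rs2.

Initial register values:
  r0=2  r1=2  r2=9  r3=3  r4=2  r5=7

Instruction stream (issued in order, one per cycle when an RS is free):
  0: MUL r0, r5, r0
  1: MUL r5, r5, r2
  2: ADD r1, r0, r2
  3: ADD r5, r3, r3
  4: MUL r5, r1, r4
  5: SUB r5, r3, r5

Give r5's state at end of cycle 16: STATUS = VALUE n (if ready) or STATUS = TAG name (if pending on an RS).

STATUS = VALUE -43

c1: issue MUL r0<-Mul1 | r0:Mul1,r1:2,r2:9,r3:3,r4:2,r5:7
c2: issue MUL r5<-Mul2 | r0:Mul1,r1:2,r2:9,r3:3,r4:2,r5:Mul2
c3: issue ADD r1<-Add1 | r0:Mul1,r1:Add1,r2:9,r3:3,r4:2,r5:Mul2
c4: issue ADD r5<-Add2 | r0:Mul1,r1:Add1,r2:9,r3:3,r4:2,r5:Add2
c5: stall | r0:Mul1,r1:Add1,r2:9,r3:3,r4:2,r5:Add2
c6: CDB Add2=6; stall | r0:Mul1,r1:Add1,r2:9,r3:3,r4:2,r5:6
c7: CDB Mul1=14; issue MUL r5<-Mul1 | r0:14,r1:Add1,r2:9,r3:3,r4:2,r5:Mul1
c8: CDB Mul2=63; issue SUB r5<-Add2 | r0:14,r1:Add1,r2:9,r3:3,r4:2,r5:Add2
c9: CDB Add1=23 | r0:14,r1:23,r2:9,r3:3,r4:2,r5:Add2
c10: - | r0:14,r1:23,r2:9,r3:3,r4:2,r5:Add2
c11: - | r0:14,r1:23,r2:9,r3:3,r4:2,r5:Add2
c12: - | r0:14,r1:23,r2:9,r3:3,r4:2,r5:Add2
c13: - | r0:14,r1:23,r2:9,r3:3,r4:2,r5:Add2
c14: CDB Mul1=46 | r0:14,r1:23,r2:9,r3:3,r4:2,r5:Add2
c15: - | r0:14,r1:23,r2:9,r3:3,r4:2,r5:Add2
c16: CDB Add2=-43 | r0:14,r1:23,r2:9,r3:3,r4:2,r5:-43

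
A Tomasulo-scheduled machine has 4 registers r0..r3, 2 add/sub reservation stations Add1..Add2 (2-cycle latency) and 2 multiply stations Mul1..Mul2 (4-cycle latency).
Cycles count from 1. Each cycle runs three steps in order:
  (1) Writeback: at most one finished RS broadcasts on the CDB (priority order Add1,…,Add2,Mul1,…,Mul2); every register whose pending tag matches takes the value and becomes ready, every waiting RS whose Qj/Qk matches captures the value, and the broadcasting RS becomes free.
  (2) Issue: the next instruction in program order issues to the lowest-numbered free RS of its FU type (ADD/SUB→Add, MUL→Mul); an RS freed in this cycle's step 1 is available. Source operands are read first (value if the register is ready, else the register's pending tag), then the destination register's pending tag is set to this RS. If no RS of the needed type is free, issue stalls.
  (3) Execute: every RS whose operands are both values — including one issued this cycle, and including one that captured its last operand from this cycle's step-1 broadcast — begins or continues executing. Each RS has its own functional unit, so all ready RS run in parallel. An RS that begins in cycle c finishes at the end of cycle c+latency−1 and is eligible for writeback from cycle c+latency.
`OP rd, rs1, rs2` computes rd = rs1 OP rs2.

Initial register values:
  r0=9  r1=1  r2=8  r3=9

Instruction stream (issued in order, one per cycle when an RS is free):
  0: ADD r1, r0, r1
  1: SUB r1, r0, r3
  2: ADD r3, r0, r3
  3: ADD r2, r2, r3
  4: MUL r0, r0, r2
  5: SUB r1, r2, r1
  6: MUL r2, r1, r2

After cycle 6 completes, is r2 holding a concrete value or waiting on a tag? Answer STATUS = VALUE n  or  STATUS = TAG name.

STATUS = TAG Add2

cycle 1: issue ADD r1<-Add1 // r0:9,r1:Add1,r2:8,r3:9
cycle 2: issue SUB r1<-Add2 // r0:9,r1:Add2,r2:8,r3:9
cycle 3: CDB Add1=10; issue ADD r3<-Add1 // r0:9,r1:Add2,r2:8,r3:Add1
cycle 4: CDB Add2=0; issue ADD r2<-Add2 // r0:9,r1:0,r2:Add2,r3:Add1
cycle 5: CDB Add1=18; issue MUL r0<-Mul1 // r0:Mul1,r1:0,r2:Add2,r3:18
cycle 6: issue SUB r1<-Add1 // r0:Mul1,r1:Add1,r2:Add2,r3:18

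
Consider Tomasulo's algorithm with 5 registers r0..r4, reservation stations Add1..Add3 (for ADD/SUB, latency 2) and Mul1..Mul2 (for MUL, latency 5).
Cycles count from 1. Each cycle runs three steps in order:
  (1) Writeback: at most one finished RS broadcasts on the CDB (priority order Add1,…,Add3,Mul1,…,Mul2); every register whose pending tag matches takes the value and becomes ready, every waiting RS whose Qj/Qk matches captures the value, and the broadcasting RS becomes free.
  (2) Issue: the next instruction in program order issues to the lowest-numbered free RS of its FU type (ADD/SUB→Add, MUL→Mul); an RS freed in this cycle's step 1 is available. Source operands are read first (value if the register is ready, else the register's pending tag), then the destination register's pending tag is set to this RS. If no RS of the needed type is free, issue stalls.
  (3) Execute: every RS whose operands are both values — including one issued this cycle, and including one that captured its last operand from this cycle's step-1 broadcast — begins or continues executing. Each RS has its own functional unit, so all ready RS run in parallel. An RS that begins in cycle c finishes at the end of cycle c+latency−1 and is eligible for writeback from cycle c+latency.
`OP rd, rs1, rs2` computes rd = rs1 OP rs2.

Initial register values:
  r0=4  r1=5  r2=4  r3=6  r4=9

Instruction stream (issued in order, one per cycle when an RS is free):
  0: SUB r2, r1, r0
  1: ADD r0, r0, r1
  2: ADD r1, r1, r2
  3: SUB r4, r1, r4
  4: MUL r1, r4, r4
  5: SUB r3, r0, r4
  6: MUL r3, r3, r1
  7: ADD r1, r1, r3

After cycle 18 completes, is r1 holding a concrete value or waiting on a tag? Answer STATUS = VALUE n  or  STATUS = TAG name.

STATUS = TAG Add2

cycle 1: issue SUB r2<-Add1 // r0:4,r1:5,r2:Add1,r3:6,r4:9
cycle 2: issue ADD r0<-Add2 // r0:Add2,r1:5,r2:Add1,r3:6,r4:9
cycle 3: CDB Add1=1; issue ADD r1<-Add1 // r0:Add2,r1:Add1,r2:1,r3:6,r4:9
cycle 4: CDB Add2=9; issue SUB r4<-Add2 // r0:9,r1:Add1,r2:1,r3:6,r4:Add2
cycle 5: CDB Add1=6; issue MUL r1<-Mul1 // r0:9,r1:Mul1,r2:1,r3:6,r4:Add2
cycle 6: issue SUB r3<-Add1 // r0:9,r1:Mul1,r2:1,r3:Add1,r4:Add2
cycle 7: CDB Add2=-3; issue MUL r3<-Mul2 // r0:9,r1:Mul1,r2:1,r3:Mul2,r4:-3
cycle 8: issue ADD r1<-Add2 // r0:9,r1:Add2,r2:1,r3:Mul2,r4:-3
cycle 9: CDB Add1=12 // r0:9,r1:Add2,r2:1,r3:Mul2,r4:-3
cycle 10: - // r0:9,r1:Add2,r2:1,r3:Mul2,r4:-3
cycle 11: - // r0:9,r1:Add2,r2:1,r3:Mul2,r4:-3
cycle 12: CDB Mul1=9 // r0:9,r1:Add2,r2:1,r3:Mul2,r4:-3
cycle 13: - // r0:9,r1:Add2,r2:1,r3:Mul2,r4:-3
cycle 14: - // r0:9,r1:Add2,r2:1,r3:Mul2,r4:-3
cycle 15: - // r0:9,r1:Add2,r2:1,r3:Mul2,r4:-3
cycle 16: - // r0:9,r1:Add2,r2:1,r3:Mul2,r4:-3
cycle 17: CDB Mul2=108 // r0:9,r1:Add2,r2:1,r3:108,r4:-3
cycle 18: - // r0:9,r1:Add2,r2:1,r3:108,r4:-3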